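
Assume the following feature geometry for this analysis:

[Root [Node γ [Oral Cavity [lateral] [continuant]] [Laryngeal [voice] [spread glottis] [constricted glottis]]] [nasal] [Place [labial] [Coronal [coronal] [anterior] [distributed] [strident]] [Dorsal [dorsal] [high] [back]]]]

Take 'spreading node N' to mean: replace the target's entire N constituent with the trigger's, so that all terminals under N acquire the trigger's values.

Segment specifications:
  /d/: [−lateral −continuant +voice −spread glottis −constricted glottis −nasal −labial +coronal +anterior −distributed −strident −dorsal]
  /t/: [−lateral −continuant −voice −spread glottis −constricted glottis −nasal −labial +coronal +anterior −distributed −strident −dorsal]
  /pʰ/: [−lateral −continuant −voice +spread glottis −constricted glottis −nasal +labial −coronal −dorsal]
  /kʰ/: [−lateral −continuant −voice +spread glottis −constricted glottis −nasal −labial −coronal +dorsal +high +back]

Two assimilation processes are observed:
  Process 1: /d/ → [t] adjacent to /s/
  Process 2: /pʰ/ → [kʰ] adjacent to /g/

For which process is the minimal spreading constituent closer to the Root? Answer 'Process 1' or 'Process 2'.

Process 2

Process 1 alters [voice]; the lowest dominating node is [voice] (depth 3 from Root).
Process 2: the features that change are [labial], [dorsal], [high], [back]; the minimal node is Place (depth 1).
Place (depth 1) sits above [voice] (depth 3), making Process 2 the one with the higher spreading node.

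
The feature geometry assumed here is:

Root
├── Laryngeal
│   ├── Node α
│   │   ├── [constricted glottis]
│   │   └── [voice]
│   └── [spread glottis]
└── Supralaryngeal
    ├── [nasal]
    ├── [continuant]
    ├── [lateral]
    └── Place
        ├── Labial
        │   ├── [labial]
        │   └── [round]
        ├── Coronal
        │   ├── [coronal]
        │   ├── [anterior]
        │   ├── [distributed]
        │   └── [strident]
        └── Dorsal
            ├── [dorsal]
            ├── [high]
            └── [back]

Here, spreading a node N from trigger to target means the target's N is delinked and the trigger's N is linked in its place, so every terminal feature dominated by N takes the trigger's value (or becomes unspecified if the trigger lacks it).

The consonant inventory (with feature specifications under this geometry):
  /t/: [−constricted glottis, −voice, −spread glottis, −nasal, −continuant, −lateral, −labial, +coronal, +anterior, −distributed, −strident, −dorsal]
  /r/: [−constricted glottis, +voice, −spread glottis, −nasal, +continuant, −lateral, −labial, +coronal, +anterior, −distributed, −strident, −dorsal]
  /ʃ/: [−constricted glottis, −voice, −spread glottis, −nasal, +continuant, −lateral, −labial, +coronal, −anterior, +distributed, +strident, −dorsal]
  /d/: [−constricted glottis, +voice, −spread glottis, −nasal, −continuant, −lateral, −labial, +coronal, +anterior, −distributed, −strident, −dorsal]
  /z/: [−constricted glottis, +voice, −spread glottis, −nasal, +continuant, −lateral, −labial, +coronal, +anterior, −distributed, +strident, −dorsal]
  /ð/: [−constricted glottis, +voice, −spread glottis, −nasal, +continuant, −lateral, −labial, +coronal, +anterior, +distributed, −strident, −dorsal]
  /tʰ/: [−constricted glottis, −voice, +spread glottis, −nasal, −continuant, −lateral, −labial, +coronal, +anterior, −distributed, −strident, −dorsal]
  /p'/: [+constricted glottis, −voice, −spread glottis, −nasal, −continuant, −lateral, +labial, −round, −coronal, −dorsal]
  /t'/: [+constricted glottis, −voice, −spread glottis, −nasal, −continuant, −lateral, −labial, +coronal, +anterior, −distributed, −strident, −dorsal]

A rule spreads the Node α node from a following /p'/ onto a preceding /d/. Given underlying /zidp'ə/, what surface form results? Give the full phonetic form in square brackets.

[zit'p'ə]

Node α immediately or transitively dominates [constricted glottis], [voice].
Spreading Node α from /p'/ onto /d/ replaces those values with /p'/'s: [+constricted glottis], [−voice]. Features outside Node α ([spread glottis], [nasal], [continuant], …) stay as in /d/.
Among the inventory, only /t'/ has exactly this specification, giving the surface form [zit'p'ə].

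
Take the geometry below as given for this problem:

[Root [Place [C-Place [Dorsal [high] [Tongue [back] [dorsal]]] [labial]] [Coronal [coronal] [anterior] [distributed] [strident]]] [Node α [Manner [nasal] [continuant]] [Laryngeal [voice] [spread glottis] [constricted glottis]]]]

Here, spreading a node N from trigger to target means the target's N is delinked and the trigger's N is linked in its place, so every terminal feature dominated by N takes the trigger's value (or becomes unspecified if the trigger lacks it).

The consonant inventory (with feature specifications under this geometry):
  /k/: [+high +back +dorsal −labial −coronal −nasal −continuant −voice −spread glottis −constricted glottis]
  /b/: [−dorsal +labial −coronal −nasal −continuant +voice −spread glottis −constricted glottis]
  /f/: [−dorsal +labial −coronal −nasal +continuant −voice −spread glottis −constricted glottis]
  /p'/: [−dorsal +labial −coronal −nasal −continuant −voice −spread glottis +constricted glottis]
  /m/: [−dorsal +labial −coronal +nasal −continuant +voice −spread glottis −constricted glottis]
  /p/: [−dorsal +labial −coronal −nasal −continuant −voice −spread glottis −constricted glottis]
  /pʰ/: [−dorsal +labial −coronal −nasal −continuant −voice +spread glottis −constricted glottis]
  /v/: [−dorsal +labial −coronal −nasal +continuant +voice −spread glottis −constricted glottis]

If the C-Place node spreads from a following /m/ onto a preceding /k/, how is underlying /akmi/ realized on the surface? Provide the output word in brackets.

C-Place immediately or transitively dominates [high], [back], [dorsal], [labial].
Spreading C-Place from /m/ onto /k/ replaces those values with /m/'s: [−dorsal], [+labial]. Features outside C-Place ([coronal], [nasal], [continuant], …) stay as in /k/.
The resulting bundle matches /p/ in the inventory; substituting it for /k/ gives [apmi].

[apmi]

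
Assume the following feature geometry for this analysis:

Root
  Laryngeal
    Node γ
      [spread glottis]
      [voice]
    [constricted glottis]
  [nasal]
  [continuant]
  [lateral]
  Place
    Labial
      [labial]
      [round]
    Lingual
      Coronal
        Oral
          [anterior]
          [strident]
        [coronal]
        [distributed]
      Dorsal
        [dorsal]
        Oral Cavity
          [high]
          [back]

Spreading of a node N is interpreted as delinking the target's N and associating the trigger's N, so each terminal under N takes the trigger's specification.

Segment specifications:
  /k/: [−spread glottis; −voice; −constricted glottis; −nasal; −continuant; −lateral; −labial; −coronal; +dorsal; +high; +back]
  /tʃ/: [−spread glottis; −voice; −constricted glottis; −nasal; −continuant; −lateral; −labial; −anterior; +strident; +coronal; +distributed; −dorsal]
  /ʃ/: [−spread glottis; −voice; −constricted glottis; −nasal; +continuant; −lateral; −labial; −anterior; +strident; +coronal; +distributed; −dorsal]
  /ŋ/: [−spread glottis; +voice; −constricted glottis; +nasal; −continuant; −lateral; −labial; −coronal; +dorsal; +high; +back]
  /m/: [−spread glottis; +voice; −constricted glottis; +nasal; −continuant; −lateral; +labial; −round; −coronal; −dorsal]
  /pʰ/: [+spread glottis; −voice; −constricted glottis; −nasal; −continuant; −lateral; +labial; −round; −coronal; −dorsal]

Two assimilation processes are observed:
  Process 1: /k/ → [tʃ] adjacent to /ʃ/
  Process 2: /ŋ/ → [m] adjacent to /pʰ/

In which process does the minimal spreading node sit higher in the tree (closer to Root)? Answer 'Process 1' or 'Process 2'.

Process 1: the features that change are [coronal], [anterior], [distributed], [strident], [dorsal], [high], [back]; the minimal node is Lingual (depth 2).
Process 2: the features that change are [labial], [round], [dorsal], [high], [back]; the minimal node is Place (depth 1).
Depth 1 < depth 2; Process 2 involves the structurally higher constituent Place.

Process 2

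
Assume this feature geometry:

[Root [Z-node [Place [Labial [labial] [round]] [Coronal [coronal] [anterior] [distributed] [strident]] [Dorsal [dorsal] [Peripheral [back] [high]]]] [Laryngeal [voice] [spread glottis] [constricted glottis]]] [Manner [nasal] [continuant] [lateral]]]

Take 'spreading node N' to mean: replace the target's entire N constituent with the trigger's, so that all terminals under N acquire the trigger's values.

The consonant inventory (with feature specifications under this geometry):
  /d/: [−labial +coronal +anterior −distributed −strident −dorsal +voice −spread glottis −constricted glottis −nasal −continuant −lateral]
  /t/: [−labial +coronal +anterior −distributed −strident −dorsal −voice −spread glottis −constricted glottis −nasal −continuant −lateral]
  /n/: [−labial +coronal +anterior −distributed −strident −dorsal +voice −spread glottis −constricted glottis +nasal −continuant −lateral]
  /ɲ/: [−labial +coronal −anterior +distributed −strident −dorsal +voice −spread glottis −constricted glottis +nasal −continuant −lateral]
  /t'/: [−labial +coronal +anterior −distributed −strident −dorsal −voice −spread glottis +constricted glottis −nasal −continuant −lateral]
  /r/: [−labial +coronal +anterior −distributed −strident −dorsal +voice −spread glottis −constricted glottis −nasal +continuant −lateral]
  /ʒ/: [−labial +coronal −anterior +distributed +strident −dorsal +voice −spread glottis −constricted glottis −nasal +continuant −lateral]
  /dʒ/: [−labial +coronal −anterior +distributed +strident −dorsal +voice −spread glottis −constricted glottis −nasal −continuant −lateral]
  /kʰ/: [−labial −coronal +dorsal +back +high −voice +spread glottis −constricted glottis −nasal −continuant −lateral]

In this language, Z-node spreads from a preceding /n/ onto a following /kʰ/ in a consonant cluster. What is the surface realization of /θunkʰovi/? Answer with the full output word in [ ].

Z-node immediately or transitively dominates [labial], [round], [coronal], [anterior], [distributed], [strident], [dorsal], [back], [high], [voice], [spread glottis], [constricted glottis].
Spreading Z-node from /n/ onto /kʰ/ replaces those values with /n/'s: [−labial], [+coronal], [+anterior], [−distributed], [−strident], [−dorsal], [+voice], [−spread glottis], [−constricted glottis]. Features outside Z-node ([nasal], [continuant], [lateral]) stay as in /kʰ/.
The resulting bundle matches /d/ in the inventory; substituting it for /kʰ/ gives [θundovi].

[θundovi]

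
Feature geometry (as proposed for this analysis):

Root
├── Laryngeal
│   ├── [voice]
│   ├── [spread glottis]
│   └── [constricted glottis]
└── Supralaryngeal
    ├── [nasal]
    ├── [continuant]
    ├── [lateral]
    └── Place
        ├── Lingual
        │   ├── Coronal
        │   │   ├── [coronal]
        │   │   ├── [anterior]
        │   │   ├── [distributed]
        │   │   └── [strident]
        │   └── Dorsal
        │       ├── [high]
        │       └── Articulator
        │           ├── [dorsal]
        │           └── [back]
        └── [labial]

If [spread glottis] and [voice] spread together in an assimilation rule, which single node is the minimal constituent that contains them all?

Laryngeal

[spread glottis] is immediately dominated by Laryngeal.
[voice] is immediately dominated by Laryngeal.
The listed terminals split across distinct daughters of Laryngeal, so Laryngeal itself is the smallest node containing them all.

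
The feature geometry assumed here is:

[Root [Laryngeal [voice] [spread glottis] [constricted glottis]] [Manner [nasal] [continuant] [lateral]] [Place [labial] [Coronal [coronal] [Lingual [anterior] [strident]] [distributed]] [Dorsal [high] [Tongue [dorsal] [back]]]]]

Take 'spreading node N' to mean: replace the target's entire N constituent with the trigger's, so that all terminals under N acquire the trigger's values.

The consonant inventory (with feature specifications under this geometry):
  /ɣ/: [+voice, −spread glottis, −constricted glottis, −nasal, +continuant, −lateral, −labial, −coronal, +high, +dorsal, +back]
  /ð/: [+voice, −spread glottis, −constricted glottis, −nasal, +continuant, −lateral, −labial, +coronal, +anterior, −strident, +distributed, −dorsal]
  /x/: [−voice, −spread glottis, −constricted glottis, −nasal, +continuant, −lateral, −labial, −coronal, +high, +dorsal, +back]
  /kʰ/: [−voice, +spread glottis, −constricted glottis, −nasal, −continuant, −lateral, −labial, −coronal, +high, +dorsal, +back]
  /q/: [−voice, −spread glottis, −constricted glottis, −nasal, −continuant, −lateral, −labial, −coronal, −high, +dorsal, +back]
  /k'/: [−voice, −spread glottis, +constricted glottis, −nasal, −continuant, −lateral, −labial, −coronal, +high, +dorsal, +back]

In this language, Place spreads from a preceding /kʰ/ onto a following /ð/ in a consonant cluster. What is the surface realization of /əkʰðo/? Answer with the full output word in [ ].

The Place node dominates the terminals [labial], [coronal], [anterior], [strident], [distributed], [high], [dorsal], [back].
The target acquires /kʰ/'s values for everything under Place — [−labial], [−coronal], [+high], [+dorsal], [+back] — while keeping its own [voice], [spread glottis], [constricted glottis], ….
The resulting bundle matches /ɣ/ in the inventory; substituting it for /ð/ gives [əkʰɣo].

[əkʰɣo]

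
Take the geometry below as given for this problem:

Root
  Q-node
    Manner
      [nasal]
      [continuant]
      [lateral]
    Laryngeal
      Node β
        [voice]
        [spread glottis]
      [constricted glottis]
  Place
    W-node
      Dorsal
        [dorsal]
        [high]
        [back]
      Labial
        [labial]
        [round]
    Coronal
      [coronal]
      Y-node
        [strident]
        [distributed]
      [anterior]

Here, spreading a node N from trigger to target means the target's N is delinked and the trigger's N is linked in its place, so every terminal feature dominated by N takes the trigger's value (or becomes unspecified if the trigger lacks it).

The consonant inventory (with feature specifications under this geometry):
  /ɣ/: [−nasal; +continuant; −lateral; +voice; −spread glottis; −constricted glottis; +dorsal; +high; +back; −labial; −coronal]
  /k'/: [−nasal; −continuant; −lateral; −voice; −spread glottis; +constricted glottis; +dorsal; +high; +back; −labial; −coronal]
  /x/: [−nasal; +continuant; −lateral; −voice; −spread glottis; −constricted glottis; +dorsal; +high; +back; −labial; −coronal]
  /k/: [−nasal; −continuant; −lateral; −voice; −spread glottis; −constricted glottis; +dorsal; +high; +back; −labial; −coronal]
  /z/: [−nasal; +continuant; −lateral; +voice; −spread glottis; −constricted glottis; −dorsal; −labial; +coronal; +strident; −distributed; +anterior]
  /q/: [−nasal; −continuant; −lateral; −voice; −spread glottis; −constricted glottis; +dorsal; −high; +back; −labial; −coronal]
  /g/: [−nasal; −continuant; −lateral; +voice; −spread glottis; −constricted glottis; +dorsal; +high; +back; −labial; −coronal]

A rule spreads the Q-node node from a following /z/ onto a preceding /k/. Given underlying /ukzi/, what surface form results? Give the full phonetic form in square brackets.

The Q-node node dominates the terminals [nasal], [continuant], [lateral], [voice], [spread glottis], [constricted glottis].
The target acquires /z/'s values for everything under Q-node — [−nasal], [+continuant], [−lateral], [+voice], [−spread glottis], [−constricted glottis] — while keeping its own [dorsal], [high], [back], ….
Among the inventory, only /ɣ/ has exactly this specification, giving the surface form [uɣzi].

[uɣzi]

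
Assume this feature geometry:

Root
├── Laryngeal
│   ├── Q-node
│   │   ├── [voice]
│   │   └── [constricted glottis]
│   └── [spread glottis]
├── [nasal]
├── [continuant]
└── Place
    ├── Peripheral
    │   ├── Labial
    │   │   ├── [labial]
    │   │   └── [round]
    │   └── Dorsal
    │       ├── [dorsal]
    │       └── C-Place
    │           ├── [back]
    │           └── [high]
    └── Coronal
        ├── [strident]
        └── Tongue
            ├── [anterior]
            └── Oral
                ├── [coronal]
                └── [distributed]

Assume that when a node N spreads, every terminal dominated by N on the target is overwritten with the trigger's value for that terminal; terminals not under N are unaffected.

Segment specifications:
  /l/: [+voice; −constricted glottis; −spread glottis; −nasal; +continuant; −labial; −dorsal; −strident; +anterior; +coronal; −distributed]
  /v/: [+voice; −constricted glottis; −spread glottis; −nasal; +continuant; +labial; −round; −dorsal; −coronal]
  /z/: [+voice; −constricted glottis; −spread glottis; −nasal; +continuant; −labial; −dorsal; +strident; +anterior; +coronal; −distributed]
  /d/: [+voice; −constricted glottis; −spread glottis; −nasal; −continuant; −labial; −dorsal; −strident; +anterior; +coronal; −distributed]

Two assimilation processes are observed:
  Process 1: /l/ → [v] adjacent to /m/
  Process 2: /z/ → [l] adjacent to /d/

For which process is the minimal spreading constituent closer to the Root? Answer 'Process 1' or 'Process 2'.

In Process 1, [labial], [round], [coronal], [anterior], [distributed], [strident] change, so the minimal spreading node is Place at depth 1.
In Process 2, [strident] changes, so the minimal spreading node is [strident] at depth 3.
Depth 1 < depth 3; Process 1 involves the structurally higher constituent Place.

Process 1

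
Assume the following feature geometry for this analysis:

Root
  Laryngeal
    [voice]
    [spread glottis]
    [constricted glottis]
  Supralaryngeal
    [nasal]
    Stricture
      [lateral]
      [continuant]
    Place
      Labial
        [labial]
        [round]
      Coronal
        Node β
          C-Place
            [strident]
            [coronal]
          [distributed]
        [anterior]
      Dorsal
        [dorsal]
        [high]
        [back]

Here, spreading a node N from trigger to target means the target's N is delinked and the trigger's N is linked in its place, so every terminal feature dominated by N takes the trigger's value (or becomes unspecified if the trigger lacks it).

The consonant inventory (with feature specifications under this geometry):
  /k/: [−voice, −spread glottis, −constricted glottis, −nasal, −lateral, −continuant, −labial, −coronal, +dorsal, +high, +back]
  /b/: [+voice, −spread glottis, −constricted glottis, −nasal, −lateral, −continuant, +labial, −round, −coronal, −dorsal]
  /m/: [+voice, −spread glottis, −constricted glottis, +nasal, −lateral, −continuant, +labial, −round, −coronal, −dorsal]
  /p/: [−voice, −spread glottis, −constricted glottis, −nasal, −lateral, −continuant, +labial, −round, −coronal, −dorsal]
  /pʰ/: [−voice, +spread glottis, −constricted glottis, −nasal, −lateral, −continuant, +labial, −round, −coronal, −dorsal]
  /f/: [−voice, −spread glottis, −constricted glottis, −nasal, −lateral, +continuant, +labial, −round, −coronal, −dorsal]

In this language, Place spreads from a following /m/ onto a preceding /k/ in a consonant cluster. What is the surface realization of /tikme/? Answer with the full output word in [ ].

[tipme]

Terminals under Place in this geometry: [labial], [round], [strident], [coronal], [distributed], [anterior], [dorsal], [high], [back].
After delinking /k/'s Place and linking /m/'s, the affected terminals become [+labial], [−round], [−coronal], [−dorsal]; [voice], [spread glottis], [constricted glottis], … (outside Place) are retained from /k/.
This feature bundle is that of [p], so /tikme/ surfaces as [tipme].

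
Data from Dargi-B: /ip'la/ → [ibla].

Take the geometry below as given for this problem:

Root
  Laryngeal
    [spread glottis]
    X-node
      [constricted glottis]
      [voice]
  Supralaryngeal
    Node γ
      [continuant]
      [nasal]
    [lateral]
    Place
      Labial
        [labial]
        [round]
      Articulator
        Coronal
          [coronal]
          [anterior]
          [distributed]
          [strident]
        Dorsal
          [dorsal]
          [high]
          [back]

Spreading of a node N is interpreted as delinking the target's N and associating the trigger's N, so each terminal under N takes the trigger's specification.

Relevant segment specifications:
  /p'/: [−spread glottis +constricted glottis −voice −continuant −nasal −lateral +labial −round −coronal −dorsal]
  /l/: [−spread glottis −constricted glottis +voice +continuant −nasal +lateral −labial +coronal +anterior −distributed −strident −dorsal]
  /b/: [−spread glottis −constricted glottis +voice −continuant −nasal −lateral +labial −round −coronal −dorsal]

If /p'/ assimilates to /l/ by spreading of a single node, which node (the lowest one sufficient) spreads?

The alternation /p'/ → [b] changes [voice], [constricted glottis] and nothing else.
In this geometry the lowest node dominating all of them is X-node: every daughter of X-node dominates only a proper subset, so no lower node suffices.
Delinking /p'/'s X-node and associating /l/'s X-node gives precisely the feature bundle of [b].
Features on which the two segments disagree outside X-node, such as [coronal], [labial], are unchanged — nothing dominating them spread, and X-node is the minimal sufficient constituent.

X-node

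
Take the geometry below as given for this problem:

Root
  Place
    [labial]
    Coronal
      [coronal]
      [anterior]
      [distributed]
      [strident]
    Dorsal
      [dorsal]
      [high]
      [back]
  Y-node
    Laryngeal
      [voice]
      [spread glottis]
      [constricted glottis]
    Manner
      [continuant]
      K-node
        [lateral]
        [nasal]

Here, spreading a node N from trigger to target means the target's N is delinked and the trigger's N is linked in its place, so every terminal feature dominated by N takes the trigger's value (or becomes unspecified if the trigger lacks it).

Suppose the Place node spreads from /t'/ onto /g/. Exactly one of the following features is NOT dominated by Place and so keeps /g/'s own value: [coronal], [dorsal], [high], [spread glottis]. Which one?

Place dominates exactly [labial], [coronal], [anterior], [distributed], [strident], [dorsal], [high], [back].
[high], [coronal], [dorsal] all lie under Place, so they are overwritten when Place spreads.
[spread glottis] attaches under Laryngeal, not under Place, so /g/ retains its own value for [spread glottis].

[spread glottis]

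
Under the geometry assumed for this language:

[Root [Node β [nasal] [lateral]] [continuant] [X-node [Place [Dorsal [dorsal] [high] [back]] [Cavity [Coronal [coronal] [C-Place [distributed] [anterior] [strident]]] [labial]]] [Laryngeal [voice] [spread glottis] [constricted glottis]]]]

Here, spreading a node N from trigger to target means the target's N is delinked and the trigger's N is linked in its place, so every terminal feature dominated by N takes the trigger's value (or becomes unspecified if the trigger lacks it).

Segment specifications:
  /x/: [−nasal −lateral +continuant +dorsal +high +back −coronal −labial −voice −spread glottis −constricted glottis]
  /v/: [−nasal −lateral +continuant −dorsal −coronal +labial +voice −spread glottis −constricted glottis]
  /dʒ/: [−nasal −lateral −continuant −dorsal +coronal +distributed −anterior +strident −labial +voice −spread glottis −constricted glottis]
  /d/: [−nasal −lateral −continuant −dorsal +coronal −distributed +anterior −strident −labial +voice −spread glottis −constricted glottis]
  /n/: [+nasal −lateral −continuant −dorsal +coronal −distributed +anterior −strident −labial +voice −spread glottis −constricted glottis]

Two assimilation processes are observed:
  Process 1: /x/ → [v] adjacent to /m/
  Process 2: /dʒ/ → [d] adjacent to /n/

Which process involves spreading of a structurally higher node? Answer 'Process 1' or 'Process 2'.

Process 1: the features that change are [voice], [labial], [dorsal], [high], [back]; the minimal node is X-node (depth 1).
Process 2 alters [anterior], [distributed], [strident]; the lowest common ancestor is C-Place (depth 5 from Root).
X-node (depth 1) sits above C-Place (depth 5), making Process 1 the one with the higher spreading node.

Process 1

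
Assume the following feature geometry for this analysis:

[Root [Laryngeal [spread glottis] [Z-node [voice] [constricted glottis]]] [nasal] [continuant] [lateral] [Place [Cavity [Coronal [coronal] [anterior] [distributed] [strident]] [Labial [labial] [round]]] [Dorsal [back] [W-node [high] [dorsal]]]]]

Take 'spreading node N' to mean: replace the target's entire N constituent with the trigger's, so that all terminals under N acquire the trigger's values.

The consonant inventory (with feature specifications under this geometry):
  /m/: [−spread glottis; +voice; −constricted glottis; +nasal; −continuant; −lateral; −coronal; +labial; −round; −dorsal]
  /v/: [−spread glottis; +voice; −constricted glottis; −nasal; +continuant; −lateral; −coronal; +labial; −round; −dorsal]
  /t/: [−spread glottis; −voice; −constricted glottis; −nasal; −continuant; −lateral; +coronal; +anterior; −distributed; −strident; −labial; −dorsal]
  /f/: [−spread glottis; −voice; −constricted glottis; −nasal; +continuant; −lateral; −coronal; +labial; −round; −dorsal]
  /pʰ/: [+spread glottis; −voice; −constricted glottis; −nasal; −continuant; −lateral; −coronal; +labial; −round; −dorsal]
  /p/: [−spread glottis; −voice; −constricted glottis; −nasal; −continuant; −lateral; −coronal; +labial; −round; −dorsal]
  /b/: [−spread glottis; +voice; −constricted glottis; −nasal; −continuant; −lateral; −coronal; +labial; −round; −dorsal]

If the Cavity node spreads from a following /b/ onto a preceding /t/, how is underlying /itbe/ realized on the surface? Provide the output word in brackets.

Cavity immediately or transitively dominates [coronal], [anterior], [distributed], [strident], [labial], [round].
The target acquires /b/'s values for everything under Cavity — [−coronal], [+labial], [−round] — while keeping its own [spread glottis], [voice], [constricted glottis], ….
This feature bundle is that of [p], so /itbe/ surfaces as [ipbe].

[ipbe]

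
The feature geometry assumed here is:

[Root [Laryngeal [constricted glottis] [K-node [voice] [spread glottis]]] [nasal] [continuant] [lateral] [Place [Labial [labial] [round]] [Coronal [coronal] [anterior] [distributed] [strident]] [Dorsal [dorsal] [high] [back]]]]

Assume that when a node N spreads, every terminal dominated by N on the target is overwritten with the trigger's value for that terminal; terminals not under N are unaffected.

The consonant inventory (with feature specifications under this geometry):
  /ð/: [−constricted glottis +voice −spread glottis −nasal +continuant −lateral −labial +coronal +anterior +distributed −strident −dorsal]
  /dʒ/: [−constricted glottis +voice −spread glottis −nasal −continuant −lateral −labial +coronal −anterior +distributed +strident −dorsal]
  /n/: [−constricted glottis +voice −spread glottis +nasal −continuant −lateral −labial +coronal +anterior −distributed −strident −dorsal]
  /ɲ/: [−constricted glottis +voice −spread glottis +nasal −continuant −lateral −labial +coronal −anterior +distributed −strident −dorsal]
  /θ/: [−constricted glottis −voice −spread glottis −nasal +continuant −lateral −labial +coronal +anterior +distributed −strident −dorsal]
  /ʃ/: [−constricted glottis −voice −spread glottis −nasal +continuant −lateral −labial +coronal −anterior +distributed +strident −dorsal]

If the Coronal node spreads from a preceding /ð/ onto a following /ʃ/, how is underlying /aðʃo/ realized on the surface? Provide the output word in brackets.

[aðθo]

Coronal immediately or transitively dominates [coronal], [anterior], [distributed], [strident].
Spreading Coronal from /ð/ onto /ʃ/ replaces those values with /ð/'s: [+coronal], [+anterior], [+distributed], [−strident]. Features outside Coronal ([constricted glottis], [voice], [spread glottis], …) stay as in /ʃ/.
The resulting bundle matches /θ/ in the inventory; substituting it for /ʃ/ gives [aðθo].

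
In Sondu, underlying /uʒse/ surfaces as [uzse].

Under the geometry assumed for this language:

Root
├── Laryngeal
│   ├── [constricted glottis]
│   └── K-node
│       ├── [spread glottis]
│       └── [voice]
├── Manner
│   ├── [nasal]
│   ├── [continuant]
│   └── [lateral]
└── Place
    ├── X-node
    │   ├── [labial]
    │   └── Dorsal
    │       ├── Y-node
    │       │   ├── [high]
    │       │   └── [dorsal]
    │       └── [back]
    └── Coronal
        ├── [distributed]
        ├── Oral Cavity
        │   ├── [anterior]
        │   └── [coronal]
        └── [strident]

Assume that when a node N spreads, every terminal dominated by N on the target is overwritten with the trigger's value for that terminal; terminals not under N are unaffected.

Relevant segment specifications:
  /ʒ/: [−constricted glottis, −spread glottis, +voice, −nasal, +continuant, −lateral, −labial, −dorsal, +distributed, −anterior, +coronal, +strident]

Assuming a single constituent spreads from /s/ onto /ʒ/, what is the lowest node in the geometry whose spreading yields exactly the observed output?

/ʒ/ and [z] differ in [anterior], [distributed]; every other specified feature is identical.
These terminals are all dominated by Coronal, and no proper subconstituent of Coronal covers them all; Coronal is their lowest common ancestor.
Spreading Coronal from /s/ overwrites each of those terminals with /s/'s values, yielding exactly [z].
[voice], a feature on which the two segments disagree outside Coronal, is unchanged — nothing dominating it spread, and Coronal is the minimal sufficient constituent.

Coronal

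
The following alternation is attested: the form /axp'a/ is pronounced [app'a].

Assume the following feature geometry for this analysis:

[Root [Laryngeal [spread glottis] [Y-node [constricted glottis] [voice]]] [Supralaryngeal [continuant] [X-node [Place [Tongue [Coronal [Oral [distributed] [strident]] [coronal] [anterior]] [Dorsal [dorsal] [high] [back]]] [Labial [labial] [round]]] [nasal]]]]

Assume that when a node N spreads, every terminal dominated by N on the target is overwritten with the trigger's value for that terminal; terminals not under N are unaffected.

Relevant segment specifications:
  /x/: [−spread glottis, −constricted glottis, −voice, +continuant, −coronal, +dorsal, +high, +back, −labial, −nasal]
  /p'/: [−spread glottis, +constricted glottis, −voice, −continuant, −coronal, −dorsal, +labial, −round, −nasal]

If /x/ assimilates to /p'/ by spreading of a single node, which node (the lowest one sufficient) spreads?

Supralaryngeal

/x/ and [p] differ in [continuant], [labial], [round], [dorsal], [high], [back]; every other specified feature is identical.
In this geometry the lowest node dominating all of them is Supralaryngeal: every daughter of Supralaryngeal dominates only a proper subset, so no lower node suffices.
Spreading Supralaryngeal from /p'/ overwrites each of those terminals with /p'/'s values, yielding exactly [p].
Since [constricted glottis] is preserved even though /p'/ disagrees there, no node above Supralaryngeal spread.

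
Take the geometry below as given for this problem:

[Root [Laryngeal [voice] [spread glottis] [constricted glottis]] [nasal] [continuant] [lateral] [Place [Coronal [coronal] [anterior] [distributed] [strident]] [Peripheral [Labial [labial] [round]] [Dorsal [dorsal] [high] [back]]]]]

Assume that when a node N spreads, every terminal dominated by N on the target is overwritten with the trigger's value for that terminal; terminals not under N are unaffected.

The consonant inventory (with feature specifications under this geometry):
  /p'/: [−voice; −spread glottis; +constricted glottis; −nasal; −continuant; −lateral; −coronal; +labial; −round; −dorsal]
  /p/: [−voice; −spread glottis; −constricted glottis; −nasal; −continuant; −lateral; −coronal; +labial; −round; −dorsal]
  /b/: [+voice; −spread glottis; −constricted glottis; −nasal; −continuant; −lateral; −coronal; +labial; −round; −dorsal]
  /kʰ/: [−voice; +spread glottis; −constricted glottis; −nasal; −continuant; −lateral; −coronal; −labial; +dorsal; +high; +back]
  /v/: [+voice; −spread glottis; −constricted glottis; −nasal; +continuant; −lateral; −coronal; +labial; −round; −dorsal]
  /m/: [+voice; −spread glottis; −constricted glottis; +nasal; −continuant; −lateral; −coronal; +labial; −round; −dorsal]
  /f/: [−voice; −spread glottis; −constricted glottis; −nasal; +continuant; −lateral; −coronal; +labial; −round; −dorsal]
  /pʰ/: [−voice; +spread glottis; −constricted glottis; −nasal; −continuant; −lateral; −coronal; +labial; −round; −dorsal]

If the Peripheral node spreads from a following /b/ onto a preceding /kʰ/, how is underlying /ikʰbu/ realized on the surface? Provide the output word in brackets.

[ipʰbu]

The Peripheral node dominates the terminals [labial], [round], [dorsal], [high], [back].
After delinking /kʰ/'s Peripheral and linking /b/'s, the affected terminals become [+labial], [−round], [−dorsal]; [voice], [spread glottis], [constricted glottis], … (outside Peripheral) are retained from /kʰ/.
The resulting bundle matches /pʰ/ in the inventory; substituting it for /kʰ/ gives [ipʰbu].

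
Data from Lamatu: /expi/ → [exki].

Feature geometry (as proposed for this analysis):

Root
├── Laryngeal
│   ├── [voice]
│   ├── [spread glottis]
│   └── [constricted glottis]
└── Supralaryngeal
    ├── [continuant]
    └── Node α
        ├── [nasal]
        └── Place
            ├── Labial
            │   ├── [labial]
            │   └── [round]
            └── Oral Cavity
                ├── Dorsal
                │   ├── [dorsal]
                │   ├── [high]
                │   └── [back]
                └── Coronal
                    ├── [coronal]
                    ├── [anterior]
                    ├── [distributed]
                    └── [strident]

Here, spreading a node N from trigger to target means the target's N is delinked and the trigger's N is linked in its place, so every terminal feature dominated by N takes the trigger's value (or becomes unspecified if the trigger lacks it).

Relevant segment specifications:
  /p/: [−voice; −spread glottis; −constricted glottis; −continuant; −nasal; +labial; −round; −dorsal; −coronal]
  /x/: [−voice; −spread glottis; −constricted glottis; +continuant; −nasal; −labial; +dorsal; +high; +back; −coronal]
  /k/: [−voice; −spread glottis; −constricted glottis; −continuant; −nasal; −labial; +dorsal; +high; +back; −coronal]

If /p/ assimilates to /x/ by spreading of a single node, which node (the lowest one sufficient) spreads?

Place

/p/ and [k] differ in [labial], [round], [dorsal], [high], [back]; every other specified feature is identical.
In this geometry the lowest node dominating all of them is Place: every daughter of Place dominates only a proper subset, so no lower node suffices.
Delinking /p/'s Place and associating /x/'s Place gives precisely the feature bundle of [k].
[continuant], a feature on which the two segments disagree outside Place, is unchanged — nothing dominating it spread, and Place is the minimal sufficient constituent.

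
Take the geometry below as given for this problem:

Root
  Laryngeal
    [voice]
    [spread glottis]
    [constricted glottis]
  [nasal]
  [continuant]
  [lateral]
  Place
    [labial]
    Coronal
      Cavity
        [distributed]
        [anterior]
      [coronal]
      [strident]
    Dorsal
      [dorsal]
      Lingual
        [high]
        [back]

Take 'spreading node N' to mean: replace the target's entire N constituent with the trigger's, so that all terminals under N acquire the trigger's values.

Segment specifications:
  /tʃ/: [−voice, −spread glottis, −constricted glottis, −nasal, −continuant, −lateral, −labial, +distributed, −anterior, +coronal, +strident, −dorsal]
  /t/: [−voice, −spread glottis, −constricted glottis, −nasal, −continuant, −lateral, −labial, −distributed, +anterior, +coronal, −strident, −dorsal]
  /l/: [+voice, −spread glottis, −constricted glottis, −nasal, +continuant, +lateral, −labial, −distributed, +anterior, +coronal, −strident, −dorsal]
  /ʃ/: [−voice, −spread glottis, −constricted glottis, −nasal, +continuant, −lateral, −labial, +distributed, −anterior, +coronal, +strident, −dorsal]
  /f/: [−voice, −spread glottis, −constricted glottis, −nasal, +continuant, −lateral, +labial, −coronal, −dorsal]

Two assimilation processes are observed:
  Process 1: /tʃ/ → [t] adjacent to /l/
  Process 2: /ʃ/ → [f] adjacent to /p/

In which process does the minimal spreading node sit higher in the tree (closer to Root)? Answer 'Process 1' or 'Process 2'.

Process 2

Process 1 alters [anterior], [distributed], [strident]; the lowest common ancestor is Coronal (depth 2 from Root).
In Process 2, [labial], [coronal], [anterior], [distributed], [strident] change, so the minimal spreading node is Place at depth 1.
Place is closer to Root than Coronal, so Process 2 spreads the higher node.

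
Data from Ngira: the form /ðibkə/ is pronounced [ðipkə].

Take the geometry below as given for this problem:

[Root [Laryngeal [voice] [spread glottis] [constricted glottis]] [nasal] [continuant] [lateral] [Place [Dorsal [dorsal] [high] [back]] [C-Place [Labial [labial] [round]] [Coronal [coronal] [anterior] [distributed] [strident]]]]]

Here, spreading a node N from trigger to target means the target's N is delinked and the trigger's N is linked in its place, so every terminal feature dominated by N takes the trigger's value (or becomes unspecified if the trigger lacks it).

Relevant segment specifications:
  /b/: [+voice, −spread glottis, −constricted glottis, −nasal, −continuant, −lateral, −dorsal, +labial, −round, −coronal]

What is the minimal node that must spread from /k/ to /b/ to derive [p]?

The alternation /b/ → [p] changes [voice] and nothing else.
Since just one terminal is affected and it takes /k/'s value, spreading the terminal [voice] alone is sufficient and minimal.
[labial], [dorsal] stay as in /b/ although /k/ differs there, so no node dominating them spread; among the remaining candidates [voice] is the lowest that derives the output.

[voice]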